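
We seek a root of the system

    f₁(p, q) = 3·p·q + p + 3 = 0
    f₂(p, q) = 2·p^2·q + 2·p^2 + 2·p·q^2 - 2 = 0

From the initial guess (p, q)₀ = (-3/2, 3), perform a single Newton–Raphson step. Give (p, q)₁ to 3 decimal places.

At (-3/2, 3): F = (-12.000, -11.000).
Jacobian J = [[3·q + 1, 3·p], [4·p·q + 4·p + 2·q^2, 2·p^2 + 4·p·q]].
At the point, J = [[10.000, -4.500], [-6.000, -13.500]] (det J = -162.000).
Solving J·Δ = −F gives Δ = (0.694, -1.123).
Then the next iterate is (p, q)₁ = (-0.806, 1.877).

(-0.806, 1.877)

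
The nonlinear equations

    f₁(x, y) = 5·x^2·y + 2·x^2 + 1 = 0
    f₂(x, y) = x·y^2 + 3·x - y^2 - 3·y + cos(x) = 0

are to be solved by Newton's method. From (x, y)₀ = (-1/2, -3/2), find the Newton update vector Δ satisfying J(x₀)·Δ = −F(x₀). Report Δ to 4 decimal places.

At (-1/2, -3/2): F = (-0.3750, 0.502583).
Jacobian J = [[10·x·y + 4·x, 5·x^2], [y^2 - sin(x) + 3, 2·x·y - 2·y - 3]].
At the point, J = [[5.5000, 1.2500], [5.729426, 1.5000]] (det J = 1.088218).
Solving J·Δ = −F gives Δ = (1.0942, -4.5145).

(1.0942, -4.5145)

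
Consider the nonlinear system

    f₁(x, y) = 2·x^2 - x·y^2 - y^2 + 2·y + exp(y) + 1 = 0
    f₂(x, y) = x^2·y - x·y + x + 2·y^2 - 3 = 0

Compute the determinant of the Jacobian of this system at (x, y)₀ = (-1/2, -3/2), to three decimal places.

7.420

J = [[4·x - y^2, -2·x·y - 2·y + exp(y) + 2], [2·x·y - y + 1, x^2 - x + 4·y]].
At the point, J = [[-4.250, 3.72313], [4.000, -5.250]].
det J = 7.420.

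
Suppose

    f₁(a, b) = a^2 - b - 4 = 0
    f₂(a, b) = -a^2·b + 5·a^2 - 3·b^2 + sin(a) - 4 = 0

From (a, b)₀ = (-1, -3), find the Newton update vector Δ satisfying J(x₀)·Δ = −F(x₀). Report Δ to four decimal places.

At (-1, -3): F = (0.0000, -23.841471).
Jacobian J = [[2·a, -1], [-2·a·b + 10·a + cos(a), -a^2 - 6·b]].
At the point, J = [[-2.0000, -1.0000], [-15.459698, 17.0000]] (det J = -49.459698).
Solving J·Δ = −F gives Δ = (-0.4820, 0.9641).

(-0.4820, 0.9641)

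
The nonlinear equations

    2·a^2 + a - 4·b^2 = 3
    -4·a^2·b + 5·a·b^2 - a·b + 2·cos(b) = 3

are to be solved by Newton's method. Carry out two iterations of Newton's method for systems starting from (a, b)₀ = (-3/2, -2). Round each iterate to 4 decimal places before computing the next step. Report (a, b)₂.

At (-3/2, -2): F = (-16.0000, -18.832294).
Jacobian J = [[4·a + 1, -8·b], [-8·a·b + 5·b^2 - b, -4·a^2 + 10·a·b - a - 2·sin(b)]].
At the point, J = [[-5.0000, 16.0000], [-2.0000, 24.318595]] (det J = -89.592974).
Solving J·Δ = −F gives Δ = (-0.9798, 0.6938).
Then the next iterate is (a, b)₁ = (-2.4798, -1.3062).
Round to (-2.4798, -1.3062) and repeat: F = (-0.005618, 5.258693), J = [[-8.9192, 10.4496], [-16.075926, 12.203712]].
Δ = (0.9303, 0.7946), so (a, b)₂ = (-1.5495, -0.5116).

(-1.5495, -0.5116)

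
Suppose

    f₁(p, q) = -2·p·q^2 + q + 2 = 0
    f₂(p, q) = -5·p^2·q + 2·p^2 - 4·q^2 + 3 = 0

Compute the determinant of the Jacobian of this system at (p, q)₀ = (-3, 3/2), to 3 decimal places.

-370.500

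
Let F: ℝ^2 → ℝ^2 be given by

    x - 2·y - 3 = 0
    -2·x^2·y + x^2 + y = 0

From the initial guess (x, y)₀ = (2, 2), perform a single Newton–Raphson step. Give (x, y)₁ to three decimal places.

(2.484, -0.258)

At (2, 2): F = (-5.000, -10.000).
Jacobian J = [[1, -2], [-4·x·y + 2·x, -2·x^2 + 1]].
At the point, J = [[1.000, -2.000], [-12.000, -7.000]] (det J = -31.000).
Solving J·Δ = −F gives Δ = (0.484, -2.258).
Then the next iterate is (x, y)₁ = (2.484, -0.258).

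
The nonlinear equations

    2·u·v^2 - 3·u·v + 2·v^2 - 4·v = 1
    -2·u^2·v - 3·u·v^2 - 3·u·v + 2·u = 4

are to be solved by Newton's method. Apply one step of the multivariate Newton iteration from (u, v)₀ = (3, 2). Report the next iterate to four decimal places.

(0.8596, 1.9621)

At (3, 2): F = (5.0000, -88.0000).
Jacobian J = [[2·v^2 - 3·v, 4·u·v - 3·u + 4·v - 4], [-4·u·v - 3·v^2 - 3·v + 2, -2·u^2 - 6·u·v - 3·u]].
At the point, J = [[2.0000, 19.0000], [-40.0000, -63.0000]] (det J = 634.0000).
Solving J·Δ = −F gives Δ = (-2.1404, -0.0379).
Then the next iterate is (u, v)₁ = (0.8596, 1.9621).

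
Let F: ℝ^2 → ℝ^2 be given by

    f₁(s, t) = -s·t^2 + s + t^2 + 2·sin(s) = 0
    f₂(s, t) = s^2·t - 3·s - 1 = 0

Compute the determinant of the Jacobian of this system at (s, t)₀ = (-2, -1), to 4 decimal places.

2.6708

J = [[-t^2 + 2·cos(s) + 1, -2·s·t + 2·t], [2·s·t - 3, s^2]].
At the point, J = [[-0.832294, -6.0000], [1.0000, 4.0000]].
det J = 2.6708.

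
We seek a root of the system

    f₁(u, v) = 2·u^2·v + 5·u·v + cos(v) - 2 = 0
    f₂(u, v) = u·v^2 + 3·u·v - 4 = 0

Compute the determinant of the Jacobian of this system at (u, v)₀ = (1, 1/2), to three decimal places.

6.589

J = [[4·u·v + 5·v, 2·u^2 + 5·u - sin(v)], [v^2 + 3·v, 2·u·v + 3·u]].
At the point, J = [[4.500, 6.52057], [1.750, 4.000]].
det J = 6.589.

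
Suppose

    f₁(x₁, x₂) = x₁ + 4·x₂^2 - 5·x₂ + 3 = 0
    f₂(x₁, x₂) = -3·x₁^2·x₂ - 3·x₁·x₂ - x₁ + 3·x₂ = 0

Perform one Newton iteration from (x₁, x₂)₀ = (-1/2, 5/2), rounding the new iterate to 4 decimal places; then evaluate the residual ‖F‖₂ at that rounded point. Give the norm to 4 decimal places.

At (-1/2, 5/2): F = (15.0000, 9.8750).
Jacobian J = [[1, 8·x₂ - 5], [-6·x₁·x₂ - 3·x₂ - 1, -3·x₁^2 - 3·x₁ + 3]].
At the point, J = [[1.0000, 15.0000], [-1.0000, 3.7500]] (det J = 18.7500).
Solving J·Δ = −F gives Δ = (4.9000, -1.3267).
Then the next iterate is (x₁, x₂)₁ = (4.4000, 1.1733).
Re-evaluating at (4.4000, 1.1733): F = (7.040032, -84.512924), so ‖F‖₂ = 84.8056.

84.8056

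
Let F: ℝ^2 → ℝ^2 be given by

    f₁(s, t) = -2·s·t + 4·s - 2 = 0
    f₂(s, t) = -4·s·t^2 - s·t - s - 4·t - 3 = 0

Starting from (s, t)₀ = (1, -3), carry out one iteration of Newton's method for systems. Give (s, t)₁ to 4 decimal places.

At (1, -3): F = (8.0000, -25.0000).
Jacobian J = [[-2·t + 4, -2·s], [-4·t^2 - t - 1, -8·s·t - s - 4]].
At the point, J = [[10.0000, -2.0000], [-34.0000, 19.0000]] (det J = 122.0000).
Solving J·Δ = −F gives Δ = (-0.8361, -0.1803).
Then the next iterate is (s, t)₁ = (0.1639, -3.1803).

(0.1639, -3.1803)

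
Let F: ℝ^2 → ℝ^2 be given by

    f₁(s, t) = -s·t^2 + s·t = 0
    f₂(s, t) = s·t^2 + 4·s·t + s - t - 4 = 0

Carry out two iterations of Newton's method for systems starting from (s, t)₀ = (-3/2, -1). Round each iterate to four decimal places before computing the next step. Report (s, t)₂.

(0.6112, 5.1006)

At (-3/2, -1): F = (3.0000, 0.0000).
Jacobian J = [[-t^2 + t, -2·s·t + s], [t^2 + 4·t + 1, 2·s·t + 4·s - 1]].
At the point, J = [[-2.0000, -4.5000], [-2.0000, -4.0000]] (det J = -1.0000).
Solving J·Δ = −F gives Δ = (-12.0000, 6.0000).
Then the next iterate is (s, t)₁ = (-13.5000, 5.0000).
Round to (-13.5000, 5.0000) and repeat: F = (270.0000, -630.0000), J = [[-20.0000, 121.5000], [46.0000, -190.0000]].
Δ = (14.1112, 0.1006), so (s, t)₂ = (0.6112, 5.1006).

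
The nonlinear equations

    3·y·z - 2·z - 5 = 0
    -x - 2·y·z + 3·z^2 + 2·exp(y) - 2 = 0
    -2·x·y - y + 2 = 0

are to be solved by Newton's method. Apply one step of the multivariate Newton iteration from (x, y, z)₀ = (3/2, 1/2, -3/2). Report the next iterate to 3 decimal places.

(5.211, -0.428, -1.651)

At (3/2, 1/2, -3/2): F = (-4.250, 8.04744, 0.000).
Jacobian J = [[0, 3·z, 3·y - 2], [-1, -2·z + 2·exp(y), -2·y + 6·z], [-2·y, -2·x - 1, 0]].
At the point, J = [[0.000, -4.500, -0.500], [-1.000, 6.29744, -10.000], [-1.000, -4.000, 0.000]] (det J = -50.14872).
Solving J·Δ = −F gives Δ = (3.711, -0.928, -0.151).
Then the next iterate is (x, y, z)₁ = (5.211, -0.428, -1.651).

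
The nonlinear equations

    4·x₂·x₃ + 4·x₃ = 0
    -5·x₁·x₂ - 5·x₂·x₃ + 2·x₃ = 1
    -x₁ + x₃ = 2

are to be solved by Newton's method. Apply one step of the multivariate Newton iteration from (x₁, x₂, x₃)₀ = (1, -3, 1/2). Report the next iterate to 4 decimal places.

At (1, -3, 1/2): F = (-4.0000, 22.5000, -2.5000).
Jacobian J = [[0, 4·x₃, 4·x₂ + 4], [-5·x₂, -5·x₁ - 5·x₃, -5·x₂ + 2], [-1, 0, 1]].
At the point, J = [[0.0000, 2.0000, -8.0000], [15.0000, -7.5000, 17.0000], [-1.0000, 0.0000, 1.0000]] (det J = -4.0000).
Solving J·Δ = −F gives Δ = (12.5000, 62.0000, 15.0000).
Then the next iterate is (x₁, x₂, x₃)₁ = (13.5000, 59.0000, 15.5000).

(13.5000, 59.0000, 15.5000)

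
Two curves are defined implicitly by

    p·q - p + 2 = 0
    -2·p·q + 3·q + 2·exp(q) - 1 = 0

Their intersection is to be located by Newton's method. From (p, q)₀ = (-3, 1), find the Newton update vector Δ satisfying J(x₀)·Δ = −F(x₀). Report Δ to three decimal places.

(11.530, 0.667)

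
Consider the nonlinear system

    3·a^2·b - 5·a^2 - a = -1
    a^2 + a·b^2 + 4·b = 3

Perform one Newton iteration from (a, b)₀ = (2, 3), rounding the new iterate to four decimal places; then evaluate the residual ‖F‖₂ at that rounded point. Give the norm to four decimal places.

75.0948

At (2, 3): F = (15.0000, 31.0000).
Jacobian J = [[6·a·b - 10·a - 1, 3·a^2], [2·a + b^2, 2·a·b + 4]].
At the point, J = [[15.0000, 12.0000], [13.0000, 16.0000]] (det J = 84.0000).
Solving J·Δ = −F gives Δ = (1.5714, -3.2143).
Then the next iterate is (a, b)₁ = (3.5714, -0.2143).
Re-evaluating at (3.5714, -0.2143): F = (-74.546014, 9.061713), so ‖F‖₂ = 75.0948.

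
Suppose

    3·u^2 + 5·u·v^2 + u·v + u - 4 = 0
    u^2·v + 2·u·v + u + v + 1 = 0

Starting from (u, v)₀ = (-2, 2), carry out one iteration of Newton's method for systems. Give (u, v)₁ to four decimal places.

(-1.9652, 1.1043)

At (-2, 2): F = (-38.0000, 1.0000).
Jacobian J = [[6·u + 5·v^2 + v + 1, 10·u·v + u], [2·u·v + 2·v + 1, u^2 + 2·u + 1]].
At the point, J = [[11.0000, -42.0000], [-3.0000, 1.0000]] (det J = -115.0000).
Solving J·Δ = −F gives Δ = (0.0348, -0.8957).
Then the next iterate is (u, v)₁ = (-1.9652, 1.1043).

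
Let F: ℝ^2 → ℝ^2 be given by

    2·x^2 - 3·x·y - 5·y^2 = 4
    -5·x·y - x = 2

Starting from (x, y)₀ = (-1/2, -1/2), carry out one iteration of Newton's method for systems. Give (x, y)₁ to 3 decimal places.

At (-1/2, -1/2): F = (-5.500, -2.750).
Jacobian J = [[4·x - 3·y, -3·x - 10·y], [-5·y - 1, -5·x]].
At the point, J = [[-0.500, 6.500], [1.500, 2.500]] (det J = -11.000).
Solving J·Δ = −F gives Δ = (0.375, 0.875).
Then the next iterate is (x, y)₁ = (-0.125, 0.375).

(-0.125, 0.375)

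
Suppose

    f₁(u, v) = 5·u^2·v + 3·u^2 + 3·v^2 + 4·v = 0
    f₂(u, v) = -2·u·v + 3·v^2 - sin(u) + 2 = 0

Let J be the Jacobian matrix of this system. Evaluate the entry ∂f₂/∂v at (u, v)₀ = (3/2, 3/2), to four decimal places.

∂f₂/∂v = -2·u + 6·v.
At (3/2, 3/2) this is 6.0000.

6.0000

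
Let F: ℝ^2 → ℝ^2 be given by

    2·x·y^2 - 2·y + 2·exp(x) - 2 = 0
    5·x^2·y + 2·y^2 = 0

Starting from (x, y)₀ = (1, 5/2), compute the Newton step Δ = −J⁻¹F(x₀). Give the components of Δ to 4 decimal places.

(0.5207, -2.5345)

At (1, 5/2): F = (10.936564, 25.0000).
Jacobian J = [[2·y^2 + 2·exp(x), 4·x·y - 2], [10·x·y, 5·x^2 + 4·y]].
At the point, J = [[17.936564, 8.0000], [25.0000, 15.0000]] (det J = 69.048455).
Solving J·Δ = −F gives Δ = (0.5207, -2.5345).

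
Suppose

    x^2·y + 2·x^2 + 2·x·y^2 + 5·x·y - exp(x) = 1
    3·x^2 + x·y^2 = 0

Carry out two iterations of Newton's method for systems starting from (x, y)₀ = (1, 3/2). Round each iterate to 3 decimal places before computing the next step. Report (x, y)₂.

(-0.002, 1.804)

At (1, 3/2): F = (11.78172, 5.250).
Jacobian J = [[2·x·y + 4·x + 2·y^2 + 5·y - exp(x), x^2 + 4·x·y + 5·x], [6·x + y^2, 2·x·y]].
At the point, J = [[16.28172, 12.000], [8.250, 3.000]] (det J = -50.15485).
Solving J·Δ = −F gives Δ = (-0.551, -0.234).
Then the next iterate is (x, y)₁ = (0.449, 1.266).
Round to (0.449, 1.266) and repeat: F = (2.37313, 1.32444), J = [[10.90164, 4.72034], [4.29676, 1.13687]].
Δ = (-0.451, 0.538), so (x, y)₂ = (-0.002, 1.804).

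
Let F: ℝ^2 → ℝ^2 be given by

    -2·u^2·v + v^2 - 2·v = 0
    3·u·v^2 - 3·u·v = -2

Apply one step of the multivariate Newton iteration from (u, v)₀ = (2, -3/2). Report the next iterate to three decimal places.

At (2, -3/2): F = (17.250, 24.500).
Jacobian J = [[-4·u·v, -2·u^2 + 2·v - 2], [3·v^2 - 3·v, 6·u·v - 3·u]].
At the point, J = [[12.000, -13.000], [11.250, -24.000]] (det J = -141.750).
Solving J·Δ = −F gives Δ = (-0.674, 0.705).
Then the next iterate is (u, v)₁ = (1.326, -0.795).

(1.326, -0.795)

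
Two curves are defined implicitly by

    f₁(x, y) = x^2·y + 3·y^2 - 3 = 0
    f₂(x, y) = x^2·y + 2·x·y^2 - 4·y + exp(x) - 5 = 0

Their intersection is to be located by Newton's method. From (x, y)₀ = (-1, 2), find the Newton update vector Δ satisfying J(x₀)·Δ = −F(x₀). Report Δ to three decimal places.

(9.483, 2.072)

At (-1, 2): F = (11.000, -18.63212).
Jacobian J = [[2·x·y, x^2 + 6·y], [2·x·y + 2·y^2 + exp(x), x^2 + 4·x·y - 4]].
At the point, J = [[-4.000, 13.000], [4.36788, -11.000]] (det J = -12.78243).
Solving J·Δ = −F gives Δ = (9.483, 2.072).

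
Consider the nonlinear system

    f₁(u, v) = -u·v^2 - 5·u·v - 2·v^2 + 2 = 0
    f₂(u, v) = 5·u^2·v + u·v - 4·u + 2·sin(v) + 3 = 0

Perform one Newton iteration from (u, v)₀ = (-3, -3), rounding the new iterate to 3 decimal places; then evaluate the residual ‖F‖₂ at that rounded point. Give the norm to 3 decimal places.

At (-3, -3): F = (-34.000, -111.28224).
Jacobian J = [[-v^2 - 5·v, -2·u·v - 5·u - 4·v], [10·u·v + v - 4, 5·u^2 + u + 2·cos(v)]].
At the point, J = [[6.000, 9.000], [83.000, 40.02002]] (det J = -506.87991).
Solving J·Δ = −F gives Δ = (-0.709, 4.250).
Then the next iterate is (u, v)₁ = (-3.709, 1.250).
Re-evaluating at (-3.709, 1.250): F = (27.85156, 101.07698), so ‖F‖₂ = 104.844.

104.844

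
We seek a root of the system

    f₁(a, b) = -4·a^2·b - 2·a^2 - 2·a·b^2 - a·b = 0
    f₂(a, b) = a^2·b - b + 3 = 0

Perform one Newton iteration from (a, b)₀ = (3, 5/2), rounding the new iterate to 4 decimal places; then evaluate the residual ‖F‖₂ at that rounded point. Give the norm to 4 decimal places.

45.7943

At (3, 5/2): F = (-153.0000, 23.0000).
Jacobian J = [[-8·a·b - 4·a - 2·b^2 - b, -4·a^2 - 4·a·b - a], [2·a·b, a^2 - 1]].
At the point, J = [[-87.0000, -69.0000], [15.0000, 8.0000]] (det J = 339.0000).
Solving J·Δ = −F gives Δ = (-1.0708, -0.8673).
Then the next iterate is (a, b)₁ = (1.9292, 1.6327).
Re-evaluating at (1.9292, 1.6327): F = (-45.185217, 7.443903), so ‖F‖₂ = 45.7943.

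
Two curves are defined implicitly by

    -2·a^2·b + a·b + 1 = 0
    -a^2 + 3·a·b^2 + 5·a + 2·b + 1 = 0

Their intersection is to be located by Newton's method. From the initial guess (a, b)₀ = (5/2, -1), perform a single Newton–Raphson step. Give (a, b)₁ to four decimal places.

At (5/2, -1): F = (11.0000, 12.7500).
Jacobian J = [[-4·a·b + b, -2·a^2 + a], [-2·a + 3·b^2 + 5, 6·a·b + 2]].
At the point, J = [[9.0000, -10.0000], [3.0000, -13.0000]] (det J = -87.0000).
Solving J·Δ = −F gives Δ = (-0.1782, 0.9397).
Then the next iterate is (a, b)₁ = (2.3218, -0.0603).

(2.3218, -0.0603)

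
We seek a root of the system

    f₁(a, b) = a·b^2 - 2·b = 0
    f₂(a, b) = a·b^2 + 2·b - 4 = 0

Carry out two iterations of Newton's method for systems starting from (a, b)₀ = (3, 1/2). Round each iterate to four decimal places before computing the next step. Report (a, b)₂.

(2.0000, 1.0000)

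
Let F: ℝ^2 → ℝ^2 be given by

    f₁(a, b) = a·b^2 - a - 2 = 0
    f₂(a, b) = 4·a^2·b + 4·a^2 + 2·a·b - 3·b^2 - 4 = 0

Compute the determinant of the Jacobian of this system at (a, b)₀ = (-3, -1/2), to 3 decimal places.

J = [[b^2 - 1, 2·a·b], [8·a·b + 8·a + 2·b, 4·a^2 + 2·a - 6·b]].
At the point, J = [[-0.750, 3.000], [-13.000, 33.000]].
det J = 14.250.

14.250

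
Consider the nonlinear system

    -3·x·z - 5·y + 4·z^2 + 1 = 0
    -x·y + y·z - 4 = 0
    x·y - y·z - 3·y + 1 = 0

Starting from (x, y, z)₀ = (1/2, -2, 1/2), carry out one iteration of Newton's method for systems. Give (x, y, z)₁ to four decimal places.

(-0.7500, -1.0000, -2.7500)

At (1/2, -2, 1/2): F = (11.2500, -4.0000, 7.0000).
Jacobian J = [[-3·z, -5, -3·x + 8·z], [-y, -x + z, y], [y, x - z - 3, -y]].
At the point, J = [[-1.5000, -5.0000, 2.5000], [2.0000, 0.0000, -2.0000], [-2.0000, -3.0000, 2.0000]] (det J = -6.0000).
Solving J·Δ = −F gives Δ = (-1.2500, 1.0000, -3.2500).
Then the next iterate is (x, y, z)₁ = (-0.7500, -1.0000, -2.7500).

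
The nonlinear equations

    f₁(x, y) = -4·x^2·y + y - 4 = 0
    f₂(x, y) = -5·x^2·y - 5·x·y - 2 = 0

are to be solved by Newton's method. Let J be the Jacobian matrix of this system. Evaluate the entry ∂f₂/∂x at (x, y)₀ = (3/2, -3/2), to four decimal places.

30.0000

∂f₂/∂x = -10·x·y - 5·y.
At (3/2, -3/2) this is 30.0000.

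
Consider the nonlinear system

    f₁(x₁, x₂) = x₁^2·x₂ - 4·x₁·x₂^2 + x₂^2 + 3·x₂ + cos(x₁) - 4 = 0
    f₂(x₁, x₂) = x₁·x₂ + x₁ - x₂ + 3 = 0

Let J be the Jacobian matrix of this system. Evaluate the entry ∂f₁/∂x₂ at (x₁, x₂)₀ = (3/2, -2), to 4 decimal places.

∂f₁/∂x₂ = x₁^2 - 8·x₁·x₂ + 2·x₂ + 3.
At (3/2, -2) this is 25.2500.

25.2500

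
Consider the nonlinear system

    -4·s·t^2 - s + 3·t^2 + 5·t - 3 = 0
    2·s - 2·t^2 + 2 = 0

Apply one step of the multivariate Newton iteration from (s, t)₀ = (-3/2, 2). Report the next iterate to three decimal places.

At (-3/2, 2): F = (44.500, -9.000).
Jacobian J = [[-4·t^2 - 1, -8·s·t + 6·t + 5], [2, -4·t]].
At the point, J = [[-17.000, 41.000], [2.000, -8.000]] (det J = 54.000).
Solving J·Δ = −F gives Δ = (-0.241, -1.185).
Then the next iterate is (s, t)₁ = (-1.741, 0.815).

(-1.741, 0.815)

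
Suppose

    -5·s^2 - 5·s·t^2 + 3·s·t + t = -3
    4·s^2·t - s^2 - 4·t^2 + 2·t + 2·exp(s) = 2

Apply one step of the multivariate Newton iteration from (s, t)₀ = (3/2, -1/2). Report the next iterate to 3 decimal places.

(0.861, -0.382)

At (3/2, -1/2): F = (-12.875, -1.78662).
Jacobian J = [[-10·s - 5·t^2 + 3·t, -10·s·t + 3·s + 1], [8·s·t - 2·s + 2·exp(s), 4·s^2 - 8·t + 2]].
At the point, J = [[-17.750, 13.000], [-0.03662, 15.000]] (det J = -265.77392).
Solving J·Δ = −F gives Δ = (-0.639, 0.118).
Then the next iterate is (s, t)₁ = (0.861, -0.382).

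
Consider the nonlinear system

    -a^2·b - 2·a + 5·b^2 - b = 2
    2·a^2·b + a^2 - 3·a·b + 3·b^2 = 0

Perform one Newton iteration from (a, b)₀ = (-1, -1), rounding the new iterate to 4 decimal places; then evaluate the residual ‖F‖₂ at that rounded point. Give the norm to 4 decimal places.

1.5366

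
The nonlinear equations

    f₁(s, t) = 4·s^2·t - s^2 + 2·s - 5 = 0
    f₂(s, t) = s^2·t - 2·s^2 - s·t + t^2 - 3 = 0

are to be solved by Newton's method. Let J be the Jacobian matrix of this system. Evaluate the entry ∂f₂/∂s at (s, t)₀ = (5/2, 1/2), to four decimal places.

-8.0000

∂f₂/∂s = 2·s·t - 4·s - t.
At (5/2, 1/2) this is -8.0000.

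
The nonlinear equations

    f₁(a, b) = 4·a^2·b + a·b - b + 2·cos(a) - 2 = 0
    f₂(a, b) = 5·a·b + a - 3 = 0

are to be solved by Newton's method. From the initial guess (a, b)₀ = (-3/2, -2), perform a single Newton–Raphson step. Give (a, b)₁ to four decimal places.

(-1.1444, -1.0267)

At (-3/2, -2): F = (-14.858526, 10.5000).
Jacobian J = [[8·a·b + b - 2·sin(a), 4·a^2 + a - 1], [5·b + 1, 5·a]].
At the point, J = [[23.994990, 6.5000], [-9.0000, -7.5000]] (det J = -121.462425).
Solving J·Δ = −F gives Δ = (0.3556, 0.9733).
Then the next iterate is (a, b)₁ = (-1.1444, -1.0267).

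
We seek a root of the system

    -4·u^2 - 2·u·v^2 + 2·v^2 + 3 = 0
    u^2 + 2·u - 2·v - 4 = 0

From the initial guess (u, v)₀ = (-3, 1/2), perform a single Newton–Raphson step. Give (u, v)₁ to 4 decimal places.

(2.2000, -10.9000)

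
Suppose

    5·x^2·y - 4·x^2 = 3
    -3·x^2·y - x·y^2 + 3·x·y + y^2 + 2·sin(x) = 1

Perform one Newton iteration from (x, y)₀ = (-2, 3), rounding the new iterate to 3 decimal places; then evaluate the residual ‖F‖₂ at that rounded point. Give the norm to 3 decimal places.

At (-2, 3): F = (41.000, -29.81859).
Jacobian J = [[10·x·y - 8·x, 5·x^2], [-6·x·y - y^2 + 3·y + 2·cos(x), -3·x^2 - 2·x·y + 3·x + 2·y]].
At the point, J = [[-44.000, 20.000], [35.16771, 0.000]] (det J = -703.35413).
Solving J·Δ = −F gives Δ = (0.848, -0.185).
Then the next iterate is (x, y)₁ = (-1.152, 2.815).
Re-evaluating at (-1.152, 2.815): F = (10.37057, -6.71026), so ‖F‖₂ = 12.352.

12.352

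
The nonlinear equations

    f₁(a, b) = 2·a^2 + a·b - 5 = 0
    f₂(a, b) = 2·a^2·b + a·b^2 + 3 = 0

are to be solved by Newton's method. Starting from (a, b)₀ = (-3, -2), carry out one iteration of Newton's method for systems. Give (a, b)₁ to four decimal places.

At (-3, -2): F = (19.0000, -45.0000).
Jacobian J = [[4·a + b, a], [4·a·b + b^2, 2·a^2 + 2·a·b]].
At the point, J = [[-14.0000, -3.0000], [28.0000, 30.0000]] (det J = -336.0000).
Solving J·Δ = −F gives Δ = (1.2946, 0.2917).
Then the next iterate is (a, b)₁ = (-1.7054, -1.7083).

(-1.7054, -1.7083)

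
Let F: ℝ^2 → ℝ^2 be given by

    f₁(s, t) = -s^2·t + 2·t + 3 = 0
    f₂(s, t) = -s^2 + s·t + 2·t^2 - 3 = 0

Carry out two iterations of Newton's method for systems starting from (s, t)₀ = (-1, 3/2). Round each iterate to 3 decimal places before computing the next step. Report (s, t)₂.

(-2.223, 2.564)

At (-1, 3/2): F = (4.500, -1.000).
Jacobian J = [[-2·s·t, -s^2 + 2], [-2·s + t, s + 4·t]].
At the point, J = [[3.000, 1.000], [3.500, 5.000]] (det J = 11.500).
Solving J·Δ = −F gives Δ = (-2.043, 1.630).
Then the next iterate is (s, t)₁ = (-3.043, 3.130).
Round to (-3.043, 3.130) and repeat: F = (-19.72333, -2.19064), J = [[19.04918, -7.25985], [9.216, 9.477]].
Δ = (0.820, -0.566), so (s, t)₂ = (-2.223, 2.564).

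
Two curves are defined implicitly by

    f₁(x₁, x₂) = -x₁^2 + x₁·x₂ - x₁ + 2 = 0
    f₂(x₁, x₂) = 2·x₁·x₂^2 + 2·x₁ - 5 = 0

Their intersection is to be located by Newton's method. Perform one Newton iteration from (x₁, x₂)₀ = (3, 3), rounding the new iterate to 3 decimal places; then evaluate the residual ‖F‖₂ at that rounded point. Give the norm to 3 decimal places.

At (3, 3): F = (-1.000, 55.000).
Jacobian J = [[-2·x₁ + x₂ - 1, x₁], [2·x₂^2 + 2, 4·x₁·x₂]].
At the point, J = [[-4.000, 3.000], [20.000, 36.000]] (det J = -204.000).
Solving J·Δ = −F gives Δ = (-0.985, -0.980).
Then the next iterate is (x₁, x₂)₁ = (2.015, 2.020).
Re-evaluating at (2.015, 2.020): F = (-0.00493, 15.47401), so ‖F‖₂ = 15.474.

15.474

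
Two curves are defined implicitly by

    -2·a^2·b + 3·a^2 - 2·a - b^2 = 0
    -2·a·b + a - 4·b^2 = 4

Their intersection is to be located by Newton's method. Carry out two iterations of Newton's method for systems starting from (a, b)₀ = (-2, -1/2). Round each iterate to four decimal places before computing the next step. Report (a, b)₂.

(2.0444, -4.1043)

At (-2, -1/2): F = (19.7500, -9.0000).
Jacobian J = [[-4·a·b + 6·a - 2, -2·a^2 - 2·b], [-2·b + 1, -2·a - 8·b]].
At the point, J = [[-18.0000, -7.0000], [2.0000, 8.0000]] (det J = -130.0000).
Solving J·Δ = −F gives Δ = (0.7308, 0.9423).
Then the next iterate is (a, b)₁ = (-1.2692, 0.4423).
Round to (-1.2692, 0.4423) and repeat: F = (5.750402, -4.928983), J = [[-7.369731, -4.106337], [0.1154, -1.0000]].
Δ = (3.3136, -4.5466), so (a, b)₂ = (2.0444, -4.1043).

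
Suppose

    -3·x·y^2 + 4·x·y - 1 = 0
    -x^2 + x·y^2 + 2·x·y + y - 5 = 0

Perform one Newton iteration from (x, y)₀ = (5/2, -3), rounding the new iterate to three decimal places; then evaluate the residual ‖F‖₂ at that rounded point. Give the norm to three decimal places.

12.480

At (5/2, -3): F = (-98.500, -6.750).
Jacobian J = [[-3·y^2 + 4·y, -6·x·y + 4·x], [-2·x + y^2 + 2·y, 2·x·y + 2·x + 1]].
At the point, J = [[-39.000, 55.000], [-2.000, -9.000]] (det J = 461.000).
Solving J·Δ = −F gives Δ = (-2.728, -0.144).
Then the next iterate is (x, y)₁ = (-0.228, -3.144).
Re-evaluating at (-0.228, -3.144): F = (8.62849, -9.01604), so ‖F‖₂ = 12.480.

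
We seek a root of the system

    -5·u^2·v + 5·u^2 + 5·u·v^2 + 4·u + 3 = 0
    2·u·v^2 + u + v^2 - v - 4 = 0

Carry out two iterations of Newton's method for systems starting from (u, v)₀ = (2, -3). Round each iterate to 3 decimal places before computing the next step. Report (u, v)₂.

At (2, -3): F = (181.000, 46.000).
Jacobian J = [[-10·u·v + 10·u + 5·v^2 + 4, -5·u^2 + 10·u·v], [2·v^2 + 1, 4·u·v + 2·v - 1]].
At the point, J = [[129.000, -80.000], [19.000, -31.000]] (det J = -2479.000).
Solving J·Δ = −F gives Δ = (-0.779, 1.006).
Then the next iterate is (u, v)₁ = (1.221, -1.994).
Round to (1.221, -1.994) and repeat: F = (54.47559, 12.90052), J = [[60.43692, -31.80095], [8.95207, -14.72670]].
Δ = (-0.648, 0.482), so (u, v)₂ = (0.573, -1.512).

(0.573, -1.512)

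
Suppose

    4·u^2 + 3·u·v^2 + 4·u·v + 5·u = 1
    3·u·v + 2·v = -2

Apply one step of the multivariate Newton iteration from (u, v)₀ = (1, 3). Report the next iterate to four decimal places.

At (1, 3): F = (47.0000, 17.0000).
Jacobian J = [[8·u + 3·v^2 + 4·v + 5, 6·u·v + 4·u], [3·v, 3·u + 2]].
At the point, J = [[52.0000, 22.0000], [9.0000, 5.0000]] (det J = 62.0000).
Solving J·Δ = −F gives Δ = (2.2419, -7.4355).
Then the next iterate is (u, v)₁ = (3.2419, -4.4355).

(3.2419, -4.4355)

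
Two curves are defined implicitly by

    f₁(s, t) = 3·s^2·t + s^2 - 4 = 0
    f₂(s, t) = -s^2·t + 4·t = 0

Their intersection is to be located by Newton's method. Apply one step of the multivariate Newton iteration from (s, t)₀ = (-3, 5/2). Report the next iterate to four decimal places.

(-3.1667, -0.5000)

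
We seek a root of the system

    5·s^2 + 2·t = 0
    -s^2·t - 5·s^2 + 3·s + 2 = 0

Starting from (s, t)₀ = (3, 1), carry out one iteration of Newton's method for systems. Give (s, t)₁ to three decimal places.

(1.348, 2.279)

At (3, 1): F = (47.000, -43.000).
Jacobian J = [[10·s, 2], [-2·s·t - 10·s + 3, -s^2]].
At the point, J = [[30.000, 2.000], [-33.000, -9.000]] (det J = -204.000).
Solving J·Δ = −F gives Δ = (-1.652, 1.279).
Then the next iterate is (s, t)₁ = (1.348, 2.279).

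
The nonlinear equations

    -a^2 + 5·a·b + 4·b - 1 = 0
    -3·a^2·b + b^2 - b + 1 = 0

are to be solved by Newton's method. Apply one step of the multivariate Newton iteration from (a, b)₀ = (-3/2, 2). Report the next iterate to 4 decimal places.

At (-3/2, 2): F = (-10.2500, -10.5000).
Jacobian J = [[-2·a + 5·b, 5·a + 4], [-6·a·b, -3·a^2 + 2·b - 1]].
At the point, J = [[13.0000, -3.5000], [18.0000, -3.7500]] (det J = 14.2500).
Solving J·Δ = −F gives Δ = (-0.1184, -3.3684).
Then the next iterate is (a, b)₁ = (-1.6184, -1.3684).

(-1.6184, -1.3684)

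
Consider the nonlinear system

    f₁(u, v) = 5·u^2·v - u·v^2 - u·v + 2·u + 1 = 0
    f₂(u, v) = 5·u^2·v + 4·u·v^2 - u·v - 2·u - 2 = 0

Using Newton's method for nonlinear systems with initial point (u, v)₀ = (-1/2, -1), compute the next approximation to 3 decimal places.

(-0.394, -0.321)

At (-1/2, -1): F = (-1.250, -4.750).
Jacobian J = [[10·u·v - v^2 - v + 2, 5·u^2 - 2·u·v - u], [10·u·v + 4·v^2 - v - 2, 5·u^2 + 8·u·v - u]].
At the point, J = [[7.000, 0.750], [8.000, 5.750]] (det J = 34.250).
Solving J·Δ = −F gives Δ = (0.106, 0.679).
Then the next iterate is (u, v)₁ = (-0.394, -0.321).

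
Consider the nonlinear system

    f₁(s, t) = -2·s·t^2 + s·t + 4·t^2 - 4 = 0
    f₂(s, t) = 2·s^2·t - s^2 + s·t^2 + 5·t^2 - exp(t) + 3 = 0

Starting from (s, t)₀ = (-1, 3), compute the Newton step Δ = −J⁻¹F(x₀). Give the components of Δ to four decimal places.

At (-1, 3): F = (47.0000, 23.914463).
Jacobian J = [[-2·t^2 + t, -4·s·t + s + 8·t], [4·s·t - 2·s + t^2, 2·s^2 + 2·s·t + 10·t - exp(t)]].
At the point, J = [[-15.0000, 35.0000], [-1.0000, 5.914463]] (det J = -53.716946).
Solving J·Δ = −F gives Δ = (-10.4069, -5.8030).

(-10.4069, -5.8030)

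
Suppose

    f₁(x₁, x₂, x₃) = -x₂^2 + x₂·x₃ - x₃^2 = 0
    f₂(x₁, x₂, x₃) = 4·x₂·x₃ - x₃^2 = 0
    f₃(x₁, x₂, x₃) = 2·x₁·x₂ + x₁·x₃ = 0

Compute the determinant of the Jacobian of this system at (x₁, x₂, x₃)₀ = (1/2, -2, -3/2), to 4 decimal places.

J = [[0, -2·x₂ + x₃, x₂ - 2·x₃], [0, 4·x₃, 4·x₂ - 2·x₃], [2·x₂ + x₃, 2·x₁, x₁]].
At the point, J = [[0.0000, 2.5000, 1.0000], [0.0000, -6.0000, -5.0000], [-5.5000, 1.0000, 0.5000]].
det J = 35.7500.

35.7500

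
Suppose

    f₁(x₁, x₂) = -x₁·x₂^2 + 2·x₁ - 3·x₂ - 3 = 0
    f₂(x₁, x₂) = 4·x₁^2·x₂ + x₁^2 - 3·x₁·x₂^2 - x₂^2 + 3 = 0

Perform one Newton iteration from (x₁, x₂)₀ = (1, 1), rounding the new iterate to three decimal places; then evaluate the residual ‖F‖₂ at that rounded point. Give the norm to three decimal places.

4.086

At (1, 1): F = (-5.000, 4.000).
Jacobian J = [[-x₂^2 + 2, -2·x₁·x₂ - 3], [8·x₁·x₂ + 2·x₁ - 3·x₂^2, 4·x₁^2 - 6·x₁·x₂ - 2·x₂]].
At the point, J = [[1.000, -5.000], [7.000, -4.000]] (det J = 31.000).
Solving J·Δ = −F gives Δ = (-1.290, -1.258).
Then the next iterate is (x₁, x₂)₁ = (-0.290, -0.258).
Re-evaluating at (-0.290, -0.258): F = (-2.78670, 2.98866), so ‖F‖₂ = 4.086.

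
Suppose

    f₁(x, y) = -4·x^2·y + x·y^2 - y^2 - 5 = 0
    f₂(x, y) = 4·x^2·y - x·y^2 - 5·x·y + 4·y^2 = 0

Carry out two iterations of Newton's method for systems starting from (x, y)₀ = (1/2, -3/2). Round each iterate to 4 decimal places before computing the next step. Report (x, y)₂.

(1.4854, -0.5214)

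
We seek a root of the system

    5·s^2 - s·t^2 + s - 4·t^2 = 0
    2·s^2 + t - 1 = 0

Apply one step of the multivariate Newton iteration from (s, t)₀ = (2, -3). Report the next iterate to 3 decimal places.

(1.362, -1.899)

At (2, -3): F = (-32.000, 4.000).
Jacobian J = [[10·s - t^2 + 1, -2·s·t - 8·t], [4·s, 1]].
At the point, J = [[12.000, 36.000], [8.000, 1.000]] (det J = -276.000).
Solving J·Δ = −F gives Δ = (-0.638, 1.101).
Then the next iterate is (s, t)₁ = (1.362, -1.899).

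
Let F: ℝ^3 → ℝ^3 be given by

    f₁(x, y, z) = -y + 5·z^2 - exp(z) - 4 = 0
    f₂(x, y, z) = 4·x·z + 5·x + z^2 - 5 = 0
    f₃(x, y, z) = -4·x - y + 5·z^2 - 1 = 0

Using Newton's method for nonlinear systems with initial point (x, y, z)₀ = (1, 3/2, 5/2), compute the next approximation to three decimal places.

At (1, 3/2, 5/2): F = (13.56751, 16.250, 24.750).
Jacobian J = [[0, -1, 10·z - exp(z)], [4·z + 5, 0, 4·x + 2·z], [-4, -1, 10·z]].
At the point, J = [[0.000, -1.000, 12.81751], [15.000, 0.000, 9.000], [-4.000, -1.000, 25.000]] (det J = 218.73741).
Solving J·Δ = −F gives Δ = (-0.445, -0.070, -1.064).
Then the next iterate is (x, y, z)₁ = (0.555, 1.430, 1.436).

(0.555, 1.430, 1.436)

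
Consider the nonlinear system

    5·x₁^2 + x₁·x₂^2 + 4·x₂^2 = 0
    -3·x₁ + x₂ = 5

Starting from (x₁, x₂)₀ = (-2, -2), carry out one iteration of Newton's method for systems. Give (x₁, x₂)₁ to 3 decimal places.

(-1.500, 0.500)

At (-2, -2): F = (28.000, -1.000).
Jacobian J = [[10·x₁ + x₂^2, 2·x₁·x₂ + 8·x₂], [-3, 1]].
At the point, J = [[-16.000, -8.000], [-3.000, 1.000]] (det J = -40.000).
Solving J·Δ = −F gives Δ = (0.500, 2.500).
Then the next iterate is (x₁, x₂)₁ = (-1.500, 0.500).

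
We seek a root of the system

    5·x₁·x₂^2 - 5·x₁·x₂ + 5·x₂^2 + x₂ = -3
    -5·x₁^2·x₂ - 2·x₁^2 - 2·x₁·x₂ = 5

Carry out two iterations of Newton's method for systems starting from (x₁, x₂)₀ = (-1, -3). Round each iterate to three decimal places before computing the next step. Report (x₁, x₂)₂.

At (-1, -3): F = (-15.000, 2.000).
Jacobian J = [[5·x₂^2 - 5·x₂, 10·x₁·x₂ - 5·x₁ + 10·x₂ + 1], [-10·x₁·x₂ - 4·x₁ - 2·x₂, -5·x₁^2 - 2·x₁]].
At the point, J = [[60.000, 6.000], [-20.000, -3.000]] (det J = -60.000).
Solving J·Δ = −F gives Δ = (0.550, -3.000).
Then the next iterate is (x₁, x₂)₁ = (-0.450, -6.000).
Round to (-0.450, -6.000) and repeat: F = (82.500, -4.730), J = [[210.000, -29.750], [-13.200, -0.11250]].
Δ = (-0.360, 0.230), so (x₁, x₂)₂ = (-0.810, -5.770).

(-0.810, -5.770)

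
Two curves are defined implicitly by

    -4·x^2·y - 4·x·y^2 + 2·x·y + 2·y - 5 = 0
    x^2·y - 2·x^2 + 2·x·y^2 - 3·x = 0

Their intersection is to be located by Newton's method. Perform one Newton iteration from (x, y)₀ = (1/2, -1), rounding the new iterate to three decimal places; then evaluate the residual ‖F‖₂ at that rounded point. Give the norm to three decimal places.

At (1/2, -1): F = (-9.000, -1.250).
Jacobian J = [[-8·x·y - 4·y^2 + 2·y, -4·x^2 - 8·x·y + 2·x + 2], [2·x·y - 4·x + 2·y^2 - 3, x^2 + 4·x·y]].
At the point, J = [[-2.000, 6.000], [-4.000, -1.750]] (det J = 27.500).
Solving J·Δ = −F gives Δ = (-0.845, 1.218).
Then the next iterate is (x, y)₁ = (-0.345, 0.218).
Re-evaluating at (-0.345, 0.218): F = (-4.75263, 0.79011), so ‖F‖₂ = 4.818.

4.818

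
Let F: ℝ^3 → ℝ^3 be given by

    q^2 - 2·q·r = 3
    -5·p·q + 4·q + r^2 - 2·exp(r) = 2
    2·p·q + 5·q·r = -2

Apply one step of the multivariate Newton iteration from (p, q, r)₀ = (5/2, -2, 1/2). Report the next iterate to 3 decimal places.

(1.129, -2.003, -0.254)

At (5/2, -2, 1/2): F = (3.000, 11.95256, -13.000).
Jacobian J = [[0, 2·q - 2·r, -2·q], [-5·q, -5·p + 4, 2·r - 2·exp(r)], [2·q, 2·p + 5·r, 5·q]].
At the point, J = [[0.000, -5.000, 4.000], [10.000, -8.500, -2.29744], [-4.000, 7.500, -10.000]] (det J = -381.94885).
Solving J·Δ = −F gives Δ = (-1.371, -0.003, -0.754).
Then the next iterate is (p, q, r)₁ = (1.129, -2.003, -0.254).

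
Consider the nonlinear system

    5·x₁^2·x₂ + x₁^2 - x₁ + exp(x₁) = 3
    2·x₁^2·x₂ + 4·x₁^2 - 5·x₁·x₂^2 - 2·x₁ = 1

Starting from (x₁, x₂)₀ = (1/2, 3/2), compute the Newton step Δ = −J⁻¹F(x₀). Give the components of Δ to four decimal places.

At (1/2, 3/2): F = (0.273721, -5.8750).
Jacobian J = [[10·x₁·x₂ + 2·x₁ + exp(x₁) - 1, 5·x₁^2], [4·x₁·x₂ + 8·x₁ - 5·x₂^2 - 2, 2·x₁^2 - 10·x₁·x₂]].
At the point, J = [[9.148721, 1.2500], [-6.2500, -7.0000]] (det J = -56.228549).
Solving J·Δ = −F gives Δ = (0.0965, -0.9255).

(0.0965, -0.9255)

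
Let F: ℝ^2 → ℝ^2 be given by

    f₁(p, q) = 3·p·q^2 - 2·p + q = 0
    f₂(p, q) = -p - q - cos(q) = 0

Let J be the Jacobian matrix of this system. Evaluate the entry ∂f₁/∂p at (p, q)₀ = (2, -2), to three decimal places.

10.000

∂f₁/∂p = 3·q^2 - 2.
At (2, -2) this is 10.000.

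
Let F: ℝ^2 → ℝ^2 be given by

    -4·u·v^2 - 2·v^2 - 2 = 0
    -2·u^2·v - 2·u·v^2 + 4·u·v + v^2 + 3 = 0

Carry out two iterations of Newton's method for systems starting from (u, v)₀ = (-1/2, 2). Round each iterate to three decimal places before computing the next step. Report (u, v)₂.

(-1.030, 0.880)

At (-1/2, 2): F = (-2.000, 6.000).
Jacobian J = [[-4·v^2, -8·u·v - 4·v], [-4·u·v - 2·v^2 + 4·v, -2·u^2 - 4·u·v + 4·u + 2·v]].
At the point, J = [[-16.000, 0.000], [4.000, 5.500]] (det J = -88.000).
Solving J·Δ = −F gives Δ = (-0.125, -1.000).
Then the next iterate is (u, v)₁ = (-0.625, 1.000).
Round to (-0.625, 1.000) and repeat: F = (-1.500, 1.96875), J = [[-4.000, 1.000], [4.500, 1.21875]].
Δ = (-0.405, -0.120), so (u, v)₂ = (-1.030, 0.880).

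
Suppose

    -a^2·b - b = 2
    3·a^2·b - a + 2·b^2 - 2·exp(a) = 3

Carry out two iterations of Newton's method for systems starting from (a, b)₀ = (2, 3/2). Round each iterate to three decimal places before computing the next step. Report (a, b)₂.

At (2, 3/2): F = (-9.500, 2.72189).
Jacobian J = [[-2·a·b, -a^2 - 1], [6·a·b - 2·exp(a) - 1, 3·a^2 + 4·b]].
At the point, J = [[-6.000, -5.000], [2.22189, 18.000]] (det J = -96.89056).
Solving J·Δ = −F gives Δ = (-1.624, 0.049).
Then the next iterate is (a, b)₁ = (0.376, 1.549).
Round to (0.376, 1.549) and repeat: F = (-3.76799, -0.83312), J = [[-1.16485, -1.14138], [-0.41835, 6.62013]].
Δ = (-3.162, -0.074), so (a, b)₂ = (-2.786, 1.475).

(-2.786, 1.475)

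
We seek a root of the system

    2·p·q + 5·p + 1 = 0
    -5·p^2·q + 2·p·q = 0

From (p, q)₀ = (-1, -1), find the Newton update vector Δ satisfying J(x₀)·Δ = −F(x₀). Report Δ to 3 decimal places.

At (-1, -1): F = (-2.000, 7.000).
Jacobian J = [[2·q + 5, 2·p], [-10·p·q + 2·q, -5·p^2 + 2·p]].
At the point, J = [[3.000, -2.000], [-12.000, -7.000]] (det J = -45.000).
Solving J·Δ = −F gives Δ = (0.622, -0.067).

(0.622, -0.067)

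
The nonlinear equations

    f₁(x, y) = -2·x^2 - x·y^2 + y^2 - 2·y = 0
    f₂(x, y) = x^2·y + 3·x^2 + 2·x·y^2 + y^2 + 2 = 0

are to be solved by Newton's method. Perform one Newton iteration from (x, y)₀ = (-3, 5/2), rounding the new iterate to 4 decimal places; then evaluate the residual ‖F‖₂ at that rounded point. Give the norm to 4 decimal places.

6.2118

At (-3, 5/2): F = (2.0000, 20.2500).
Jacobian J = [[-4·x - y^2, -2·x·y + 2·y - 2], [2·x·y + 6·x + 2·y^2, x^2 + 4·x·y + 2·y]].
At the point, J = [[5.7500, 18.0000], [-20.5000, -16.0000]] (det J = 277.0000).
Solving J·Δ = −F gives Δ = (1.4314, -0.5684).
Then the next iterate is (x, y)₁ = (-1.5686, 1.9316).
Re-evaluating at (-1.5686, 1.9316): F = (0.799436, 6.160170), so ‖F‖₂ = 6.2118.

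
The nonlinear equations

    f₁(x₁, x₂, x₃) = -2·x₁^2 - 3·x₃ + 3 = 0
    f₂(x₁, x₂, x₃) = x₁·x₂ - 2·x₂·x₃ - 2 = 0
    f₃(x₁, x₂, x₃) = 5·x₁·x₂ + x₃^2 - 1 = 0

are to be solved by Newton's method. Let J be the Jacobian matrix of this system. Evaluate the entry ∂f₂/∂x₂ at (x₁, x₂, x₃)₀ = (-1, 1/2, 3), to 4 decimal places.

∂f₂/∂x₂ = x₁ - 2·x₃.
At (-1, 1/2, 3) this is -7.0000.

-7.0000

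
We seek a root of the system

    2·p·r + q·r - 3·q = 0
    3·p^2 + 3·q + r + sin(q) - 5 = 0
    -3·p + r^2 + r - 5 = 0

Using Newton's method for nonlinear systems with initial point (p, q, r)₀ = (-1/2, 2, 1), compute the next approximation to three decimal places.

At (-1/2, 2, 1): F = (-5.000, 3.65930, -1.500).
Jacobian J = [[2·r, r - 3, 2·p + q], [6·p, cos(q) + 3, 1], [-3, 0, 2·r + 1]].
At the point, J = [[2.000, -2.000, 1.000], [-3.000, 2.58385, 1.000], [-3.000, 0.000, 3.000]] (det J = 11.25468).
Solving J·Δ = −F gives Δ = (0.882, -0.927, 1.382).
Then the next iterate is (p, q, r)₁ = (0.382, 1.073, 2.382).

(0.382, 1.073, 2.382)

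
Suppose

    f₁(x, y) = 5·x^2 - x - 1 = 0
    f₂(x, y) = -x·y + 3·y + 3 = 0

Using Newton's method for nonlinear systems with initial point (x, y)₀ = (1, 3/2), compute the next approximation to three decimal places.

(0.667, -1.750)

At (1, 3/2): F = (3.000, 6.000).
Jacobian J = [[10·x - 1, 0], [-y, -x + 3]].
At the point, J = [[9.000, 0.000], [-1.500, 2.000]] (det J = 18.000).
Solving J·Δ = −F gives Δ = (-0.333, -3.250).
Then the next iterate is (x, y)₁ = (0.667, -1.750).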